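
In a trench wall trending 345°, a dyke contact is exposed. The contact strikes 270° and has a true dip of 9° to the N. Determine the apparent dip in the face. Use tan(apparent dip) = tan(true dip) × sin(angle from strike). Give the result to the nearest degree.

The section lies 75° from the strike.
tan α = tan 9° × sin 75° = 0.1584 × 0.9659 = 0.1530
α = arctan(0.1530) = 8.70°

9°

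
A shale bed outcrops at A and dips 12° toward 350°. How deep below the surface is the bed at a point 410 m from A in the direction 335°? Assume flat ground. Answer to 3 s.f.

The hole lies 15° from the dip direction, so the down-dip offset is 410 × cos 15° = 396.03 m.
Depth = down-dip offset × tan(dip) = 396.03 × tan 12° = 396.03 × 0.2126
Depth = 84.18 m

84.2 m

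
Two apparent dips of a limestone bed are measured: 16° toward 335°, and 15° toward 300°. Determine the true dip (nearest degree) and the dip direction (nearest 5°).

true dip 16°, dip direction 325°

Represent each trace as a vector plunging at its apparent dip toward its trend (east-north-up frame): v₁ = (-0.406, 0.871, -0.276), v₂ = (-0.837, 0.483, -0.259).
Cross product v₁ × v₂ gives the pole to the plane: n ∝ (-0.092, 0.125, 0.533).
True dip = arccos(n_z / |n|) = arccos(0.9598) = 16.3°.
Dip direction = azimuth of (n_x, n_y) = atan2(-0.092, 0.125) = 324°.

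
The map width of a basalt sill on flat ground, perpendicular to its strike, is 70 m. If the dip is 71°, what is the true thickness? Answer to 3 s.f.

66.2 m

True thickness t = w · sin(dip) = 70 × sin 71°
t = 70 × 0.9455 = 66.186 m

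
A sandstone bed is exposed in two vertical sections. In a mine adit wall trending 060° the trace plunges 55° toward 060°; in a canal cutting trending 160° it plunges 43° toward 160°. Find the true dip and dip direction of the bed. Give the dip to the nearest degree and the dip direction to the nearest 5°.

true dip 62°, dip direction 100°

Represent each trace as a vector plunging at its apparent dip toward its trend (east-north-up frame): v₁ = (0.497, 0.287, -0.819), v₂ = (0.250, -0.687, -0.682).
Cross product v₁ × v₂ gives the pole to the plane: n ∝ (0.759, -0.134, 0.413).
True dip = arccos(n_z / |n|) = arccos(0.4726) = 61.8°.
Dip direction = azimuth of (n_x, n_y) = atan2(0.759, -0.134) = 100°.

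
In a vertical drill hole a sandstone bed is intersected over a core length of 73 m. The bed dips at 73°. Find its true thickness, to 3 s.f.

True thickness t = h · cos(dip) = 73 × cos 73°
t = 73 × 0.2924 = 21.343 m

21.3 m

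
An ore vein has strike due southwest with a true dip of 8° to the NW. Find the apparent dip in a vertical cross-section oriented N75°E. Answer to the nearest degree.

4°

Angle between strike (due southwest) and section (N75°E): β = 30°.
tan α = tan 8° × sin 30° = 0.1405 × 0.5000 = 0.0703
apparent dip = arctan 0.0703 = 4.02°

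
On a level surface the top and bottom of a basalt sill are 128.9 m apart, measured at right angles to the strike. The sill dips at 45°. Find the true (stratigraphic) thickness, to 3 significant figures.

True thickness t = w · sin(dip) = 128.9 × sin 45°
t = 128.9 × 0.7071 = 91.146 m

91.1 m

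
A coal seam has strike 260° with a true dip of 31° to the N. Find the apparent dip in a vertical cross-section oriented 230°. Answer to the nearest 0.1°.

Angle between strike (260°) and section (230°): β = 30°.
tan(apparent dip) = tan 31° · sin 30° = 0.3004
α = arctan(0.3004) = 16.72°

16.7°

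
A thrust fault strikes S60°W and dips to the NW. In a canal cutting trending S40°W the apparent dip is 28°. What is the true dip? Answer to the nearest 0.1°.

β = acute angle between strike S60°W and section S40°W = 20°.
tan(true dip) = tan 28° / sin 20° = 1.5546
true dip = arctan 1.5546 = 57.25°

57.2°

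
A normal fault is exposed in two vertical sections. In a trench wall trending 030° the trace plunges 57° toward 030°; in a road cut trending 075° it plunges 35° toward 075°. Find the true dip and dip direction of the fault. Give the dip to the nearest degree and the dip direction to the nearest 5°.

true dip 59°, dip direction 010°

The two traces are lines in the plane: v₁ = (sin 30°·cos 57°, cos 30°·cos 57°, −sin 57°), v₂ = (sin 75°·cos 35°, cos 75°·cos 35°, −sin 35°).
n = v₁ × v₂ = (0.093, 0.507, 0.315) (taken with n_z > 0).
Dip δ = arctan(|n_h|/n_z) = arctan(0.516/0.315) = 58.5°.
Dip direction = azimuth of (n_x, n_y) = atan2(0.093, 0.507) = 10°.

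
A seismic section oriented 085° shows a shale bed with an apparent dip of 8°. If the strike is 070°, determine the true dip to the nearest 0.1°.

28.5°

β = acute angle between strike 070° and section 085° = 15°.
tan δ = tan α / sin β = tan 8° / sin 15° = 0.1405 / 0.2588 = 0.5430
true dip = arctan 0.5430 = 28.50°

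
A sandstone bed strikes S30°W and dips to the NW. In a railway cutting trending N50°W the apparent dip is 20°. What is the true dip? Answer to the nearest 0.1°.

20.3°

β = acute angle between strike S30°W and section N50°W = 80°.
tan δ = tan α / sin β = tan 20° / sin 80° = 0.3640 / 0.9848 = 0.3696
true dip = arctan 0.3696 = 20.28°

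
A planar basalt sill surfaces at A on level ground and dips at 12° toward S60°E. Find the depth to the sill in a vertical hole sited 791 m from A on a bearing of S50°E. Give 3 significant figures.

166 m

The hole lies 10° from the dip direction, so the down-dip offset is 791 × cos 10° = 778.98 m.
Depth = down-dip offset × tan(dip) = 778.98 × tan 12° = 778.98 × 0.2126
Depth = 165.58 m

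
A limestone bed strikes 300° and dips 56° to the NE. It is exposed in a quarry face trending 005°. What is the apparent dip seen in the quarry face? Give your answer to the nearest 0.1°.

Angle between strike (300°) and section (005°): β = 65°.
tan(apparent dip) = tan 56° · sin 65° = 1.3437
apparent dip = arctan 1.3437 = 53.34°

53.3°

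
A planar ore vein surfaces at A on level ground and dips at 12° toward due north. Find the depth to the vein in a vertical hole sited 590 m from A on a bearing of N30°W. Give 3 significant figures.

109 m

The hole lies 30° from the dip direction, so the down-dip offset is 590 × cos 30° = 510.95 m.
Depth = down-dip offset × tan(dip) = 510.95 × tan 12° = 510.95 × 0.2126
Depth = 108.61 m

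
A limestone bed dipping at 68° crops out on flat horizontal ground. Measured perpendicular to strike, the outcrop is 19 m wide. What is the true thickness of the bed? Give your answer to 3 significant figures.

17.6 m

True thickness t = w · sin(dip) = 19 × sin 68°
t = 19 × 0.9272 = 17.616 m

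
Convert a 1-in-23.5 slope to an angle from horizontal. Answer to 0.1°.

2.4°

tan θ = 1/23.5 = 0.0426
θ = arctan(0.0426) = 2.44°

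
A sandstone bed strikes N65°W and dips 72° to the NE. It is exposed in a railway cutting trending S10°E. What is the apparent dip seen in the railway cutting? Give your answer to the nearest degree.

68°

The section lies 55° from the strike.
tan(apparent dip) = tan 72° · sin 55° = 2.5211
apparent dip = arctan 2.5211 = 68.36°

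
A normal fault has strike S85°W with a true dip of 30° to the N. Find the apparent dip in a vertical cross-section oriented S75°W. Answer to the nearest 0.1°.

5.7°

Angle between strike (S85°W) and section (S75°W): β = 10°.
tan(apparent dip) = tan 30° · sin 10° = 0.1003
apparent dip = arctan 0.1003 = 5.73°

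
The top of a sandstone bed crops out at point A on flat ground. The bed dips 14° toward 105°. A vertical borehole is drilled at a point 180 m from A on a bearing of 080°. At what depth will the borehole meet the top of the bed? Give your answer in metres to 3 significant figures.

40.7 m

The hole lies 25° from the dip direction, so the down-dip offset is 180 × cos 25° = 163.14 m.
Depth = down-dip offset × tan(dip) = 163.14 × tan 14° = 163.14 × 0.2493
Depth = 40.67 m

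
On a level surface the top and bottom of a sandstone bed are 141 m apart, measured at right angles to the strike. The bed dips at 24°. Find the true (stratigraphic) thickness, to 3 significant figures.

57.3 m

True thickness t = w · sin(dip) = 141 × sin 24°
t = 141 × 0.4067 = 57.350 m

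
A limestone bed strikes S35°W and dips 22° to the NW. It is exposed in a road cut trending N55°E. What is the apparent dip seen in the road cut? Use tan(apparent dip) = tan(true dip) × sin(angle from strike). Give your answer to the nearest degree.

8°

Angle between strike (S35°W) and section (N55°E): β = 20°.
tan α = tan 22° × sin 20° = 0.4040 × 0.3420 = 0.1382
apparent dip = arctan 0.1382 = 7.87°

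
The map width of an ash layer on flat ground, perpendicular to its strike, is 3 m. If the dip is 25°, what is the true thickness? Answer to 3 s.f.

1.27 m

True thickness t = w · sin(dip) = 3 × sin 25°
t = 3 × 0.4226 = 1.268 m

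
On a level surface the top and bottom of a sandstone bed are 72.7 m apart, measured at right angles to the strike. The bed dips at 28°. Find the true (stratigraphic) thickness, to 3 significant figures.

34.1 m

True thickness t = w · sin(dip) = 72.7 × sin 28°
t = 72.7 × 0.4695 = 34.131 m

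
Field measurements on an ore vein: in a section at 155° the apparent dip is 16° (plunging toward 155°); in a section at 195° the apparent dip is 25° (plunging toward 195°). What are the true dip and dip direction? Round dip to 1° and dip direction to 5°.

true dip 26°, dip direction 210°

The two traces are lines in the plane: v₁ = (sin 155°·cos 16°, cos 155°·cos 16°, −sin 16°), v₂ = (sin 195°·cos 25°, cos 195°·cos 25°, −sin 25°).
Cross product v₁ × v₂ gives the pole to the plane: n ∝ (-0.127, -0.236, 0.560).
tan δ = √(n_x²+n_y²)/n_z = 0.268/0.560, so δ = 25.6°.
Dip direction = atan2(-0.127, -0.236) = 208° (azimuth of n's horizontal projection).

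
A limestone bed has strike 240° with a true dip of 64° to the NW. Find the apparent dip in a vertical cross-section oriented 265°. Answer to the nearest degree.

41°

Angle between strike (240°) and section (265°): β = 25°.
tan α = tan 64° × sin 25° = 2.0503 × 0.4226 = 0.8665
α = arctan(0.8665) = 40.91°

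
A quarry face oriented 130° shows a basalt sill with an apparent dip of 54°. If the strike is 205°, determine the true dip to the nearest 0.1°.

The section is 75° from the strike.
tan(true dip) = tan 54° / sin 75° = 1.4249
true dip = arctan 1.4249 = 54.94°

54.9°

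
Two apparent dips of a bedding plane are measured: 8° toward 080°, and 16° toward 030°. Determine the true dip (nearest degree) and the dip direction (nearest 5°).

The two traces are lines in the plane: v₁ = (sin 80°·cos 8°, cos 80°·cos 8°, −sin 8°), v₂ = (sin 30°·cos 16°, cos 30°·cos 16°, −sin 16°).
n = v₁ × v₂ = (0.068, 0.202, 0.729) (taken with n_z > 0).
True dip = arccos(n_z / |n|) = arccos(0.9598) = 16.3°.
The horizontal component of n points toward azimuth atan2(n_x, n_y) = 19°, the dip direction.

true dip 16°, dip direction 020°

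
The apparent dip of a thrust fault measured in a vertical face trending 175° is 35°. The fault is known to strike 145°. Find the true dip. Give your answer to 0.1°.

54.5°

β = acute angle between strike 145° and section 175° = 30°.
tan δ = tan α / sin β = tan 35° / sin 30° = 0.7002 / 0.5000 = 1.4004
δ = arctan(1.4004) = 54.47°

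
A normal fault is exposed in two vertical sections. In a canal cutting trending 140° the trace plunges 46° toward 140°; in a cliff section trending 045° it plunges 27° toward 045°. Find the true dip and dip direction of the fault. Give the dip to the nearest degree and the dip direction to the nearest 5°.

The two traces are lines in the plane: v₁ = (sin 140°·cos 46°, cos 140°·cos 46°, −sin 46°), v₂ = (sin 45°·cos 27°, cos 45°·cos 27°, −sin 27°).
The plane normal is n = v₁ × v₂ ∝ (0.695, -0.250, 0.617).
True dip = arccos(n_z / |n|) = arccos(0.6409) = 50.1°.
Dip direction = azimuth of (n_x, n_y) = atan2(0.695, -0.250) = 110°.

true dip 50°, dip direction 110°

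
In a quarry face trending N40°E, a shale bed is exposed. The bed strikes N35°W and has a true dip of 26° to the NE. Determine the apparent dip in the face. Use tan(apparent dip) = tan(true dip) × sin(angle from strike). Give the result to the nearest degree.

The section lies 75° from the strike.
tan(apparent dip) = tan 26° · sin 75° = 0.4711
apparent dip = arctan 0.4711 = 25.23°

25°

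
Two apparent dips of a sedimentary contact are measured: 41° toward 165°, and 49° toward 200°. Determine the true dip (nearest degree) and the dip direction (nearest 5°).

true dip 49°, dip direction 205°

Each apparent-dip line lies in the plane. As unit vectors (x east, y north, z up), v₁ plunges 41°→165° and v₂ plunges 49°→200°.
n = v₁ × v₂ = (-0.146, -0.295, 0.284) (taken with n_z > 0).
Dip δ = arctan(|n_h|/n_z) = arctan(0.329/0.284) = 49.2°.
Dip direction = azimuth of (n_x, n_y) = atan2(-0.146, -0.295) = 206°.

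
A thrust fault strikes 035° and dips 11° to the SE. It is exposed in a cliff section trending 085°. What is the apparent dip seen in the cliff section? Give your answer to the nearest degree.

8°

Angle between strike (035°) and section (085°): β = 50°.
tan(apparent dip) = tan 11° · sin 50° = 0.1489
α = arctan(0.1489) = 8.47°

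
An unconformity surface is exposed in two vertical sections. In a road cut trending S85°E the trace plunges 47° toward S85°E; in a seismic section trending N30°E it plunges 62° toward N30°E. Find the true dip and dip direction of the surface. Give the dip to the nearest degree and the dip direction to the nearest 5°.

true dip 62°, dip direction 040°

The two traces are lines in the plane: v₁ = (sin 95°·cos 47°, cos 95°·cos 47°, −sin 47°), v₂ = (sin 30°·cos 62°, cos 30°·cos 62°, −sin 62°).
The plane normal is n = v₁ × v₂ ∝ (0.350, 0.428, 0.290).
True dip = arccos(n_z / |n|) = arccos(0.4647) = 62.3°.
The horizontal component of n points toward azimuth atan2(n_x, n_y) = 39°, the dip direction.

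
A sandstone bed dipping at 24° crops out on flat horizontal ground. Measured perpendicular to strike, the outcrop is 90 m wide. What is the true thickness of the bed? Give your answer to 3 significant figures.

True thickness t = w · sin(dip) = 90 × sin 24°
t = 90 × 0.4067 = 36.606 m

36.6 m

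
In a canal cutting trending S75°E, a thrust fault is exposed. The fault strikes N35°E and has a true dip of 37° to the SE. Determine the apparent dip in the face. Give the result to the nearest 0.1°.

Angle between strike (N35°E) and section (S75°E): β = 70°.
tan α = tan 37° × sin 70° = 0.7536 × 0.9397 = 0.7081
α = arctan(0.7081) = 35.30°

35.3°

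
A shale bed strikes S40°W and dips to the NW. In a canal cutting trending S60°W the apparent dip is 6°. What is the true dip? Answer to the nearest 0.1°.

17.1°

β = acute angle between strike S40°W and section S60°W = 20°.
tan δ = tan α / sin β = tan 6° / sin 20° = 0.1051 / 0.3420 = 0.3073
true dip = arctan 0.3073 = 17.08°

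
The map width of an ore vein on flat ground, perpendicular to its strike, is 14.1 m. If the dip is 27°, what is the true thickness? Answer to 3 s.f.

6.40 m

True thickness t = w · sin(dip) = 14.1 × sin 27°
t = 14.1 × 0.4540 = 6.401 m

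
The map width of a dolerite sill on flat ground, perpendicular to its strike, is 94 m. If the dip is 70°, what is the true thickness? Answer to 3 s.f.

True thickness t = w · sin(dip) = 94 × sin 70°
t = 94 × 0.9397 = 88.331 m

88.3 m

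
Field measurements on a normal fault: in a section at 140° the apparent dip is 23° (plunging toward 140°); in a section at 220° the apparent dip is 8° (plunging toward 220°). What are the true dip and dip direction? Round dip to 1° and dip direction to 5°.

true dip 23°, dip direction 150°

The two traces are lines in the plane: v₁ = (sin 140°·cos 23°, cos 140°·cos 23°, −sin 23°), v₂ = (sin 220°·cos 8°, cos 220°·cos 8°, −sin 8°).
Cross product v₁ × v₂ gives the pole to the plane: n ∝ (0.198, -0.331, 0.898).
tan δ = √(n_x²+n_y²)/n_z = 0.386/0.898, so δ = 23.3°.
The horizontal component of n points toward azimuth atan2(n_x, n_y) = 149°, the dip direction.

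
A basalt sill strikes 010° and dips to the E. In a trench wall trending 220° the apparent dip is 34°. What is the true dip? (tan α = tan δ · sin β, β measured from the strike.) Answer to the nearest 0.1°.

53.5°

The section is 30° from the strike.
tan δ = tan α / sin β = tan 34° / sin 30° = 0.6745 / 0.5000 = 1.3490
true dip = arctan 1.3490 = 53.45°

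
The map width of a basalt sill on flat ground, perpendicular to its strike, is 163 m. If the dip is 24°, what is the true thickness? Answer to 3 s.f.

66.3 m

True thickness t = w · sin(dip) = 163 × sin 24°
t = 163 × 0.4067 = 66.298 m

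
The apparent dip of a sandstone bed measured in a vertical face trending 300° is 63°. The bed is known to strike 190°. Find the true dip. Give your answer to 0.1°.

β = acute angle between strike 190° and section 300° = 70°.
tan δ = tan α / sin β = tan 63° / sin 70° = 1.9626 / 0.9397 = 2.0886
true dip = arctan 2.0886 = 64.42°

64.4°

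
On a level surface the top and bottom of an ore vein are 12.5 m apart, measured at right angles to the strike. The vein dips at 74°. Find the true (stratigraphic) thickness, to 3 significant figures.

True thickness t = w · sin(dip) = 12.5 × sin 74°
t = 12.5 × 0.9613 = 12.016 m

12.0 m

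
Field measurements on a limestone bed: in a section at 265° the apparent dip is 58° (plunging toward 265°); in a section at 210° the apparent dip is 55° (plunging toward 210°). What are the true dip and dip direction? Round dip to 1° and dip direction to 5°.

true dip 60°, dip direction 245°

The two traces are lines in the plane: v₁ = (sin 265°·cos 58°, cos 265°·cos 58°, −sin 58°), v₂ = (sin 210°·cos 55°, cos 210°·cos 55°, −sin 55°).
The plane normal is n = v₁ × v₂ ∝ (-0.383, -0.189, 0.249).
tan δ = √(n_x²+n_y²)/n_z = 0.428/0.249, so δ = 59.8°.
The horizontal component of n points toward azimuth atan2(n_x, n_y) = 244°, the dip direction.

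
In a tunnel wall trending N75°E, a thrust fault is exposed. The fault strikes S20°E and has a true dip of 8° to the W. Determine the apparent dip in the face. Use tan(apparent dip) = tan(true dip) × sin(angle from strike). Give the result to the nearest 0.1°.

8.0°

The section lies 85° from the strike.
tan(apparent dip) = tan 8° · sin 85° = 0.1400
apparent dip = arctan 0.1400 = 7.97°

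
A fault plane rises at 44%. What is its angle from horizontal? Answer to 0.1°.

tan θ = 44/100 = 0.4400
θ = arctan(0.4400) = 23.75°

23.7°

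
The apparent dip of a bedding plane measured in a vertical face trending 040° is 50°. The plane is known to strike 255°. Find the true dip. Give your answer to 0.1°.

The section is 35° from the strike.
tan δ = tan α / sin β = tan 50° / sin 35° = 1.1918 / 0.5736 = 2.0778
true dip = arctan 2.0778 = 64.30°

64.3°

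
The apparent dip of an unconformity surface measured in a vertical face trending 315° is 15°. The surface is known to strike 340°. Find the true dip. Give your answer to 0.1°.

32.4°

β = acute angle between strike 340° and section 315° = 25°.
tan(true dip) = tan 15° / sin 25° = 0.6340
true dip = arctan 0.6340 = 32.38°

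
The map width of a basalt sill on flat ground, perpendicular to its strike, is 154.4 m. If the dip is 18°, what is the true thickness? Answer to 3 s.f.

47.7 m

True thickness t = w · sin(dip) = 154.4 × sin 18°
t = 154.4 × 0.3090 = 47.712 m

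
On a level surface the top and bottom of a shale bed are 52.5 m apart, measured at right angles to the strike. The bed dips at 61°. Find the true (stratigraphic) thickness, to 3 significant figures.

45.9 m

True thickness t = w · sin(dip) = 52.5 × sin 61°
t = 52.5 × 0.8746 = 45.918 m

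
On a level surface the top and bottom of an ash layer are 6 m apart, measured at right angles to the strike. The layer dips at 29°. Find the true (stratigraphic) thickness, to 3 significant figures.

2.91 m

True thickness t = w · sin(dip) = 6 × sin 29°
t = 6 × 0.4848 = 2.909 m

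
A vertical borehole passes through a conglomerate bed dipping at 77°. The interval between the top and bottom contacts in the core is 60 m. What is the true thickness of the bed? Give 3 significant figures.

13.5 m

True thickness t = h · cos(dip) = 60 × cos 77°
t = 60 × 0.2250 = 13.497 m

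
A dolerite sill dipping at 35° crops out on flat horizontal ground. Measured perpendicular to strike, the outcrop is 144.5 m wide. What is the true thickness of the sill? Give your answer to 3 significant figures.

True thickness t = w · sin(dip) = 144.5 × sin 35°
t = 144.5 × 0.5736 = 82.882 m

82.9 m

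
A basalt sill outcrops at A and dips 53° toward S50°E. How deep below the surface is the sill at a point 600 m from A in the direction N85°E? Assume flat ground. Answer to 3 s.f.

The hole lies 45° from the dip direction, so the down-dip offset is 600 × cos 45° = 424.26 m.
Depth = down-dip offset × tan(dip) = 424.26 × tan 53° = 424.26 × 1.3270
Depth = 563.02 m

563 m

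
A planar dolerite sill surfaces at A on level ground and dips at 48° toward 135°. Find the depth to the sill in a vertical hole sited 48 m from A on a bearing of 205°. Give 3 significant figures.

18.2 m

The hole lies 70° from the dip direction, so the down-dip offset is 48 × cos 70° = 16.42 m.
Depth = down-dip offset × tan(dip) = 16.42 × tan 48° = 16.42 × 1.1106
Depth = 18.23 m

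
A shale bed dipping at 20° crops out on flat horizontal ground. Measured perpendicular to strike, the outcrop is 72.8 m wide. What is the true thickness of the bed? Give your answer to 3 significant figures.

True thickness t = w · sin(dip) = 72.8 × sin 20°
t = 72.8 × 0.3420 = 24.899 m

24.9 m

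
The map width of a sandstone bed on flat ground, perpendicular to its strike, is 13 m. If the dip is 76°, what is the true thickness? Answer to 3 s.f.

12.6 m

True thickness t = w · sin(dip) = 13 × sin 76°
t = 13 × 0.9703 = 12.614 m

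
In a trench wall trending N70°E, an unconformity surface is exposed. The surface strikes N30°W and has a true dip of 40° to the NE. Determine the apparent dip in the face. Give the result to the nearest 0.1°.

The section lies 80° from the strike.
tan(apparent dip) = tan 40° · sin 80° = 0.8264
α = arctan(0.8264) = 39.57°

39.6°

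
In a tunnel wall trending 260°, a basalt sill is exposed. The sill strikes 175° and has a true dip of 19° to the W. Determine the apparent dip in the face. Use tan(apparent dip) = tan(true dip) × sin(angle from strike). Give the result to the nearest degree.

Angle between strike (175°) and section (260°): β = 85°.
tan α = tan 19° × sin 85° = 0.3443 × 0.9962 = 0.3430
α = arctan(0.3430) = 18.93°

19°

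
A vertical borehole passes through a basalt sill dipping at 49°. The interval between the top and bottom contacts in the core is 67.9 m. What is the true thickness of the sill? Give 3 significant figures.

44.5 m

True thickness t = h · cos(dip) = 67.9 × cos 49°
t = 67.9 × 0.6561 = 44.546 m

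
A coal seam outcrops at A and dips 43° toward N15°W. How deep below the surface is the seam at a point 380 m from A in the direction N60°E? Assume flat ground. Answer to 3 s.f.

91.7 m

The hole lies 75° from the dip direction, so the down-dip offset is 380 × cos 75° = 98.35 m.
Depth = down-dip offset × tan(dip) = 98.35 × tan 43° = 98.35 × 0.9325
Depth = 91.71 m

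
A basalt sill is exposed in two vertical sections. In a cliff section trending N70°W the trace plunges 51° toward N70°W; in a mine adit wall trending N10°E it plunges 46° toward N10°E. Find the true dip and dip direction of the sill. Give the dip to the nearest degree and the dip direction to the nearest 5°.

true dip 56°, dip direction 325°

Each apparent-dip line lies in the plane. As unit vectors (x east, y north, z up), v₁ plunges 51°→N70°W and v₂ plunges 46°→N10°E.
Cross product v₁ × v₂ gives the pole to the plane: n ∝ (-0.377, 0.519, 0.431).
Dip δ = arctan(|n_h|/n_z) = arctan(0.641/0.431) = 56.1°.
Dip direction = azimuth of (n_x, n_y) = atan2(-0.377, 0.519) = 324°.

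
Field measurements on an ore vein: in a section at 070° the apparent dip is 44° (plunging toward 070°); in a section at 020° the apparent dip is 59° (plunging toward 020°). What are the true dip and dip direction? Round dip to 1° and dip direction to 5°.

Represent each trace as a vector plunging at its apparent dip toward its trend (east-north-up frame): v₁ = (0.676, 0.246, -0.695), v₂ = (0.176, 0.484, -0.857).
The plane normal is n = v₁ × v₂ ∝ (0.125, 0.457, 0.284).
Dip δ = arctan(|n_h|/n_z) = arctan(0.474/0.284) = 59.1°.
Dip direction = azimuth of (n_x, n_y) = atan2(0.125, 0.457) = 15°.

true dip 59°, dip direction 015°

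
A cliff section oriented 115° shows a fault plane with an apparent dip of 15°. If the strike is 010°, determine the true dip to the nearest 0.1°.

The section is 75° from the strike.
tan δ = tan α / sin β = tan 15° / sin 75° = 0.2679 / 0.9659 = 0.2774
δ = arctan(0.2774) = 15.50°

15.5°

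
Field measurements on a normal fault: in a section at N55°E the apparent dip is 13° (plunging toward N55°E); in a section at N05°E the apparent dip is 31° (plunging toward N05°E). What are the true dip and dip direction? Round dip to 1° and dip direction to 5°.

true dip 32°, dip direction 345°

Each apparent-dip line lies in the plane. As unit vectors (x east, y north, z up), v₁ plunges 13°→N55°E and v₂ plunges 31°→N05°E.
The plane normal is n = v₁ × v₂ ∝ (-0.096, 0.394, 0.640).
tan δ = √(n_x²+n_y²)/n_z = 0.406/0.640, so δ = 32.4°.
The horizontal component of n points toward azimuth atan2(n_x, n_y) = 346°, the dip direction.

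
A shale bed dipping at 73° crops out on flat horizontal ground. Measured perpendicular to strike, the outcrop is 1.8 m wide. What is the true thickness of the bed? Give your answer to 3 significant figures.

True thickness t = w · sin(dip) = 1.8 × sin 73°
t = 1.8 × 0.9563 = 1.721 m

1.72 m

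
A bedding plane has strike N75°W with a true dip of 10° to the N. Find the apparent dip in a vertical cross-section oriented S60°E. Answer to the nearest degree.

3°

The strike is N75°W and the section trends S60°E; the acute angle between them is β = 15°.
tan(apparent dip) = tan 10° · sin 15° = 0.0456
apparent dip = arctan 0.0456 = 2.61°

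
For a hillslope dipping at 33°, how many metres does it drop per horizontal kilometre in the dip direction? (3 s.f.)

drop per km = 1000 × tan 33° = 1000 × 0.6494

649 m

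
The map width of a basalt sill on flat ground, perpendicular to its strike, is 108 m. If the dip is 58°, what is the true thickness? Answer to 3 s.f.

True thickness t = w · sin(dip) = 108 × sin 58°
t = 108 × 0.8480 = 91.589 m

91.6 m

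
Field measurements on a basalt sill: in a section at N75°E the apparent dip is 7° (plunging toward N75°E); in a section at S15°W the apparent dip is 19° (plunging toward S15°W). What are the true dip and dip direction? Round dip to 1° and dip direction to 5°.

true dip 26°, dip direction 150°

Represent each trace as a vector plunging at its apparent dip toward its trend (east-north-up frame): v₁ = (0.959, 0.257, -0.122), v₂ = (-0.245, -0.913, -0.326).
Cross product v₁ × v₂ gives the pole to the plane: n ∝ (0.195, -0.342, 0.813).
tan δ = √(n_x²+n_y²)/n_z = 0.394/0.813, so δ = 25.8°.
The horizontal component of n points toward azimuth atan2(n_x, n_y) = 150°, the dip direction.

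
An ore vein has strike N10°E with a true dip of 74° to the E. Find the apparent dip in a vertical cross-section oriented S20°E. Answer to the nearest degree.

60°

The section lies 30° from the strike.
tan(apparent dip) = tan 74° · sin 30° = 1.7437
α = arctan(1.7437) = 60.17°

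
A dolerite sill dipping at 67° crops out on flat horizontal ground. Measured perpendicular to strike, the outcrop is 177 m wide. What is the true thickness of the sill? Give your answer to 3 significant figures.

163 m

True thickness t = w · sin(dip) = 177 × sin 67°
t = 177 × 0.9205 = 162.929 m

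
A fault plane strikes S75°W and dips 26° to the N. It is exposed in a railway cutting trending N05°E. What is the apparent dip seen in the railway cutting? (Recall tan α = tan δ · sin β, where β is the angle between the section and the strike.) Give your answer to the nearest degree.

25°

Angle between strike (S75°W) and section (N05°E): β = 70°.
tan(apparent dip) = tan 26° · sin 70° = 0.4583
apparent dip = arctan 0.4583 = 24.62°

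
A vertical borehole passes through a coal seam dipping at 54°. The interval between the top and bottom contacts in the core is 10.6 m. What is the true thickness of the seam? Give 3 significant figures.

6.23 m

True thickness t = h · cos(dip) = 10.6 × cos 54°
t = 10.6 × 0.5878 = 6.231 m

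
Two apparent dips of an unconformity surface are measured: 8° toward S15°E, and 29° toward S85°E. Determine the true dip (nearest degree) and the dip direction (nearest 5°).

true dip 29°, dip direction 090°

Represent each trace as a vector plunging at its apparent dip toward its trend (east-north-up frame): v₁ = (0.256, -0.957, -0.139), v₂ = (0.871, -0.076, -0.485).
Cross product v₁ × v₂ gives the pole to the plane: n ∝ (0.453, 0.003, 0.814).
True dip = arccos(n_z / |n|) = arccos(0.8737) = 29.1°.
Dip direction = azimuth of (n_x, n_y) = atan2(0.453, 0.003) = 90°.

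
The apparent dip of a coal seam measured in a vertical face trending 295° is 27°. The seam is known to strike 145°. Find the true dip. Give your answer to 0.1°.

β = acute angle between strike 145° and section 295° = 30°.
tan δ = tan α / sin β = tan 27° / sin 30° = 0.5095 / 0.5000 = 1.0191
true dip = arctan 1.0191 = 45.54°

45.5°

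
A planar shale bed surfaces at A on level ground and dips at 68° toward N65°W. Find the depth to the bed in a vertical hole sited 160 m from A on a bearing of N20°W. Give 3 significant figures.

280 m

The hole lies 45° from the dip direction, so the down-dip offset is 160 × cos 45° = 113.14 m.
Depth = down-dip offset × tan(dip) = 113.14 × tan 68° = 113.14 × 2.4751
Depth = 280.02 m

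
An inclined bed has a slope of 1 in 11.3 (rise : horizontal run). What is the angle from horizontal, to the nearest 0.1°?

tan θ = 1/11.3 = 0.0885
θ = arctan(0.0885) = 5.06°

5.1°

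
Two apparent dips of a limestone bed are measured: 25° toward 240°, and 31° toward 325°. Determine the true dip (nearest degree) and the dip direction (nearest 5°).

The two traces are lines in the plane: v₁ = (sin 240°·cos 25°, cos 240°·cos 25°, −sin 25°), v₂ = (sin 325°·cos 31°, cos 325°·cos 31°, −sin 31°).
Cross product v₁ × v₂ gives the pole to the plane: n ∝ (-0.530, 0.196, 0.774).
True dip = arccos(n_z / |n|) = arccos(0.8075) = 36.1°.
Dip direction = azimuth of (n_x, n_y) = atan2(-0.530, 0.196) = 290°.

true dip 36°, dip direction 290°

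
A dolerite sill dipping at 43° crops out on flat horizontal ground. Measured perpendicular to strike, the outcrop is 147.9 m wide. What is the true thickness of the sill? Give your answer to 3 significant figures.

101 m

True thickness t = w · sin(dip) = 147.9 × sin 43°
t = 147.9 × 0.6820 = 100.868 m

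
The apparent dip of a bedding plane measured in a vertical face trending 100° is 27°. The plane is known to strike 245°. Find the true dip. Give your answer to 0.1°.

41.6°

β = acute angle between strike 245° and section 100° = 35°.
tan δ = tan α / sin β = tan 27° / sin 35° = 0.5095 / 0.5736 = 0.8883
true dip = arctan 0.8883 = 41.62°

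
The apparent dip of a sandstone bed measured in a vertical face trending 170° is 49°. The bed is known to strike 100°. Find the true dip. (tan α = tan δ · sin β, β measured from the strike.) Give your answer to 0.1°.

50.8°

The section is 70° from the strike.
tan δ = tan α / sin β = tan 49° / sin 70° = 1.1504 / 0.9397 = 1.2242
true dip = arctan 1.2242 = 50.76°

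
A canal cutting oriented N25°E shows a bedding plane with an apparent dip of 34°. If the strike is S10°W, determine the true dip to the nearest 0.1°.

69.0°

β = acute angle between strike S10°W and section N25°E = 15°.
tan(true dip) = tan 34° / sin 15° = 2.6061
true dip = arctan 2.6061 = 69.01°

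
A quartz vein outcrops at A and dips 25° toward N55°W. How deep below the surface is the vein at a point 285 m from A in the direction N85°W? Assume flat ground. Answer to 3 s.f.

115 m

The hole lies 30° from the dip direction, so the down-dip offset is 285 × cos 30° = 246.82 m.
Depth = down-dip offset × tan(dip) = 246.82 × tan 25° = 246.82 × 0.4663
Depth = 115.09 m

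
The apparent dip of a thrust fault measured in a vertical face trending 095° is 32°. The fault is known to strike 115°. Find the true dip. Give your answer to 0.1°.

61.3°

β = acute angle between strike 115° and section 095° = 20°.
tan(true dip) = tan 32° / sin 20° = 1.8270
δ = arctan(1.8270) = 61.31°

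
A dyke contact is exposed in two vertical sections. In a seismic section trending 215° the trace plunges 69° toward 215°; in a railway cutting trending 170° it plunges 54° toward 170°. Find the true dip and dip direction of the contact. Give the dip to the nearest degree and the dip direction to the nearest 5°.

Represent each trace as a vector plunging at its apparent dip toward its trend (east-north-up frame): v₁ = (-0.206, -0.294, -0.934), v₂ = (0.102, -0.579, -0.809).
Cross product v₁ × v₂ gives the pole to the plane: n ∝ (-0.303, -0.262, 0.149).
True dip = arccos(n_z / |n|) = arccos(0.3488) = 69.6°.
Dip direction = azimuth of (n_x, n_y) = atan2(-0.303, -0.262) = 229°.

true dip 70°, dip direction 230°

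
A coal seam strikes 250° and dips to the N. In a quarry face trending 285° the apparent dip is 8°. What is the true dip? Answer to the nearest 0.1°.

13.8°

The section is 35° from the strike.
tan(true dip) = tan 8° / sin 35° = 0.2450
true dip = arctan 0.2450 = 13.77°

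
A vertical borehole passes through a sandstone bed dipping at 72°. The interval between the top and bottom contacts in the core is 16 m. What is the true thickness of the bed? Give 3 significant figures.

4.94 m

True thickness t = h · cos(dip) = 16 × cos 72°
t = 16 × 0.3090 = 4.944 m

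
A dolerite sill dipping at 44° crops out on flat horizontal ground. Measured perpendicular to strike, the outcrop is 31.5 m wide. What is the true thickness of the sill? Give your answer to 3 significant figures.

21.9 m

True thickness t = w · sin(dip) = 31.5 × sin 44°
t = 31.5 × 0.6947 = 21.882 m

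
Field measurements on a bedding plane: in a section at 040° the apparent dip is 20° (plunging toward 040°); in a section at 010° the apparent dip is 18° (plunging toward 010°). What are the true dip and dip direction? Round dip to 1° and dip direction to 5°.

Represent each trace as a vector plunging at its apparent dip toward its trend (east-north-up frame): v₁ = (0.604, 0.720, -0.342), v₂ = (0.165, 0.937, -0.309).
Cross product v₁ × v₂ gives the pole to the plane: n ∝ (0.098, 0.130, 0.447).
True dip = arccos(n_z / |n|) = arccos(0.9395) = 20.0°.
The horizontal component of n points toward azimuth atan2(n_x, n_y) = 37°, the dip direction.

true dip 20°, dip direction 035°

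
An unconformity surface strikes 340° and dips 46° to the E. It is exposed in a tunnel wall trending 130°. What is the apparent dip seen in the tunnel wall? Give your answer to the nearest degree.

27°

The strike is 340° and the section trends 130°; the acute angle between them is β = 30°.
tan α = tan 46° × sin 30° = 1.0355 × 0.5000 = 0.5178
apparent dip = arctan 0.5178 = 27.37°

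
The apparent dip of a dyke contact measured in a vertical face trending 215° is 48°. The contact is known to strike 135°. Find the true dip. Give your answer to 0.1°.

The section is 80° from the strike.
tan δ = tan α / sin β = tan 48° / sin 80° = 1.1106 / 0.9848 = 1.1277
true dip = arctan 1.1277 = 48.44°

48.4°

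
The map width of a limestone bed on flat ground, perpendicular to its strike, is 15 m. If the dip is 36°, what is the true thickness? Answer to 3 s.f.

True thickness t = w · sin(dip) = 15 × sin 36°
t = 15 × 0.5878 = 8.817 m

8.82 m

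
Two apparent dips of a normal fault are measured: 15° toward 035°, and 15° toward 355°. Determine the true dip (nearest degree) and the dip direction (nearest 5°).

true dip 16°, dip direction 015°

The two traces are lines in the plane: v₁ = (sin 35°·cos 15°, cos 35°·cos 15°, −sin 15°), v₂ = (sin 355°·cos 15°, cos 355°·cos 15°, −sin 15°).
Cross product v₁ × v₂ gives the pole to the plane: n ∝ (0.044, 0.165, 0.600).
tan δ = √(n_x²+n_y²)/n_z = 0.171/0.600, so δ = 15.9°.
Dip direction = atan2(0.044, 0.165) = 15° (azimuth of n's horizontal projection).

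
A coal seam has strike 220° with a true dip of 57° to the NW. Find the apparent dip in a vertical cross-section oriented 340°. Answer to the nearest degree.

53°

The strike is 220° and the section trends 340°; the acute angle between them is β = 60°.
tan α = tan 57° × sin 60° = 1.5399 × 0.8660 = 1.3336
α = arctan(1.3336) = 53.13°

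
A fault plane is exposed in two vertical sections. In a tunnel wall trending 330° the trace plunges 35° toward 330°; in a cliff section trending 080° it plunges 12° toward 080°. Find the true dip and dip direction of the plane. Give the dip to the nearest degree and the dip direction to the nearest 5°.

true dip 40°, dip direction 005°

Represent each trace as a vector plunging at its apparent dip toward its trend (east-north-up frame): v₁ = (-0.410, 0.709, -0.574), v₂ = (0.963, 0.170, -0.208).
The plane normal is n = v₁ × v₂ ∝ (0.050, 0.638, 0.753).
tan δ = √(n_x²+n_y²)/n_z = 0.640/0.753, so δ = 40.3°.
The horizontal component of n points toward azimuth atan2(n_x, n_y) = 4°, the dip direction.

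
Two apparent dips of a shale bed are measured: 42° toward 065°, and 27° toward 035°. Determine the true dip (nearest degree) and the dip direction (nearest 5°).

The two traces are lines in the plane: v₁ = (sin 65°·cos 42°, cos 65°·cos 42°, −sin 42°), v₂ = (sin 35°·cos 27°, cos 35°·cos 27°, −sin 27°).
The plane normal is n = v₁ × v₂ ∝ (0.346, -0.036, 0.331).
True dip = arccos(n_z / |n|) = arccos(0.6896) = 46.4°.
The horizontal component of n points toward azimuth atan2(n_x, n_y) = 96°, the dip direction.

true dip 46°, dip direction 095°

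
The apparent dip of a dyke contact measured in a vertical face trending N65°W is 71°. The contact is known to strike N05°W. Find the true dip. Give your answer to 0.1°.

73.4°

β = acute angle between strike N05°W and section N65°W = 60°.
tan δ = tan α / sin β = tan 71° / sin 60° = 2.9042 / 0.8660 = 3.3535
true dip = arctan 3.3535 = 73.40°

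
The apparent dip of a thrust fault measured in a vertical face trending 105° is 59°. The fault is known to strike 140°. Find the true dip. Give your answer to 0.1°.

β = acute angle between strike 140° and section 105° = 35°.
tan(true dip) = tan 59° / sin 35° = 2.9016
true dip = arctan 2.9016 = 70.98°

71.0°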